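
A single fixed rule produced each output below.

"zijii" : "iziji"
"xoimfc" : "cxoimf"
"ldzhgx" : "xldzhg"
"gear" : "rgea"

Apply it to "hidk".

The transformation: move the last character to the front.
So "hidk" becomes "khid".

khid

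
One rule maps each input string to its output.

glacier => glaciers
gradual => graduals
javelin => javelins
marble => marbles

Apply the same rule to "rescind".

rescinds

The transformation: append "s".
Applying that to "rescind" gives "rescinds".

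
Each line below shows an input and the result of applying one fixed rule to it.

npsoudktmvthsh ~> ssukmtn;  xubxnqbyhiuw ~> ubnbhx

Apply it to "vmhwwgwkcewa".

Looking at the pairs, the operation is to keep every other character starting from the first (positions 1st, 3rd, 5th, ...), then swap the first and last characters.
Starting from "vmhwwgwkcewa": after the first operation, "vhwwcw"; after the second, "whwwcv".

whwwcv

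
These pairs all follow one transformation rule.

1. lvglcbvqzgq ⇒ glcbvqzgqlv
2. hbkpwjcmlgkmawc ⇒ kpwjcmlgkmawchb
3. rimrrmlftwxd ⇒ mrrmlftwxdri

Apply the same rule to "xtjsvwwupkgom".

jsvwwupkgomxt

The rule is to move the first 2 characters to the end (rotate left by 2).
So "xtjsvwwupkgom" becomes "jsvwwupkgomxt".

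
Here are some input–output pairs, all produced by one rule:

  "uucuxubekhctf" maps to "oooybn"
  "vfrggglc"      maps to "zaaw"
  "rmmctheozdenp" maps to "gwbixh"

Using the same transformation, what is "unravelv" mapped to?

huyp

The rule is to keep every other character starting from the second (positions 2nd, 4th, 6th, ...), then shift every letter 6 places backward in the alphabet (wrapping around).
Applying both steps to "unravelv": "naev", then "huyp".
(Check on "uucuxubekhctf": → "uuueht" → "oooybn" ✓)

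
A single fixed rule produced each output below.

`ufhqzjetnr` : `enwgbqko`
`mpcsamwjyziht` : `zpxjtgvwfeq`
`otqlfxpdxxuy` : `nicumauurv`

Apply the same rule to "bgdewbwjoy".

The pattern: shift every letter 3 places backward in the alphabet (wrapping around), then delete the first 2 characters.
For "bgdewbwjoy", step one produces "ydabtytglv"; step two turns that into "abtytglv".
(Check on "otqlfxpdxxuy": → "lqnicumauurv" → "nicumauurv" ✓)

abtytglv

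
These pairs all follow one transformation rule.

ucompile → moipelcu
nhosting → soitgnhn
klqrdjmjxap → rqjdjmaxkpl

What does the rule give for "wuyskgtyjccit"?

The pattern: move the first 2 characters to the end (rotate left by 2), then swap each adjacent pair of characters (1↔2, 3↔4, ...).
Working it through for "wuyskgtyjccit": intermediate "yskgtyjccitwu", final "sygkytcjicwtu".
(Check on "ucompile": → "ompileuc" → "moipelcu" ✓)

sygkytcjicwtu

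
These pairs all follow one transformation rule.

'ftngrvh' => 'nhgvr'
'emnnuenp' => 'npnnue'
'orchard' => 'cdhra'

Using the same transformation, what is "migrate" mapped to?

gerta

Rule — delete the first 2 characters, then take characters alternately from the front and the back (1st, last, 2nd, 2nd-last, ...).
For "migrate", step one produces "grate"; step two turns that into "gerta".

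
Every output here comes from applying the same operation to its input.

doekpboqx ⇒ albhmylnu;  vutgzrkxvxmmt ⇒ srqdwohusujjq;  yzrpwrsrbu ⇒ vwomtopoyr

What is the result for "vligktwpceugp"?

The rule is to shift every letter 3 places backward in the alphabet (wrapping around).
"vligktwpceugp" → "sifdhqtmzbrdm".

sifdhqtmzbrdm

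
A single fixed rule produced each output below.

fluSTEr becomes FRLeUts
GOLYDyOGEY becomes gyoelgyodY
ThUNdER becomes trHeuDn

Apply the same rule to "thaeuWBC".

TcHbAwEU

The transformation: take characters alternately from the front and the back (1st, last, 2nd, 2nd-last, ...), then flip the case of every letter.
"thaeuWBC" → "tChBaWeu" → "TcHbAwEU".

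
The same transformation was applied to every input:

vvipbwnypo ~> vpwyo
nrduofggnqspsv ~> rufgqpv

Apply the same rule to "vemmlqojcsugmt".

emqjsgt

What's happening: keep every other character starting from the second (positions 2nd, 4th, 6th, ...).
On "vemmlqojcsugmt" that produces "emqjsgt".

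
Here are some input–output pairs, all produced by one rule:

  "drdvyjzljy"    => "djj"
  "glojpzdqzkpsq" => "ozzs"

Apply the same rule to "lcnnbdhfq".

The pattern: keep one character in every 3, starting at position 3 (positions 3rd, 6th, 9th, ...).
Applying that to "lcnnbdhfq" gives "ndq".

ndq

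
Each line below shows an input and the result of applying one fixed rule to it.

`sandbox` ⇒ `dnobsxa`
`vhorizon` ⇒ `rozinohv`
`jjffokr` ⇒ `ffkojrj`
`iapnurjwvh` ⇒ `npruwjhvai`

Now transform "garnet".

In each case the input is transformed by: move the first 2 characters to the end (rotate left by 2), then swap each adjacent pair of characters (1↔2, 3↔4, ...).
"garnet" → "nrteag".

nrteag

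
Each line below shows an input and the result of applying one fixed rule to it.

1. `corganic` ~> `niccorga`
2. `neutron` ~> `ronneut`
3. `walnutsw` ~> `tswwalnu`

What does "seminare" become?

aresemin

Rule — move the last 3 characters to the front (rotate right by 3).
On "seminare" that produces "aresemin".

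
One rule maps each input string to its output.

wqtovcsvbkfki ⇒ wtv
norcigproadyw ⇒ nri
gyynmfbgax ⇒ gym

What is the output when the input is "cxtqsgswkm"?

The rule is to keep every other character starting from the first (positions 1st, 3rd, 5th, ...), then keep only the first 3 characters.
Working it through for "cxtqsgswkm": intermediate "ctssk", final "cts".
(Check on "wqtovcsvbkfki": → "wtvsbfi" → "wtv" ✓)

cts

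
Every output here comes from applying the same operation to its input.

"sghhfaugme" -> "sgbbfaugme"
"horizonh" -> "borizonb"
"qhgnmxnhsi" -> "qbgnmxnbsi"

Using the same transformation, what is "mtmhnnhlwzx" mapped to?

Each output is the input with this applied: replace every "h" with "b".
So "mtmhnnhlwzx" becomes "mtmbnnblwzx".

mtmbnnblwzx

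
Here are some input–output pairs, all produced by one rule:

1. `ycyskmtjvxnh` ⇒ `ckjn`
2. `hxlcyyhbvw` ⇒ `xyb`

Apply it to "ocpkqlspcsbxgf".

cqpbf

In each case the input is transformed by: keep one character in every 3, starting at position 2 (positions 2nd, 5th, 8th, ...).
"ocpkqlspcsbxgf" → "cqpbf".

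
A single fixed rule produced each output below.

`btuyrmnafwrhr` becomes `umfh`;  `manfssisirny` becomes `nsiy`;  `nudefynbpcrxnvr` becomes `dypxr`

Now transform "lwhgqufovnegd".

Each output is the input with this applied: keep one character in every 3, starting at position 3 (positions 3rd, 6th, 9th, ...).
For "lwhgqufovnegd" the result is "huvg".

huvg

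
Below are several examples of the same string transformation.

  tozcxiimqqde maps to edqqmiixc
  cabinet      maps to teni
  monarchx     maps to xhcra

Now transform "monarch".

Looking at the pairs, the operation is to reverse the string, then delete the last 3 characters.
For "monarch" the result is "hcra".

hcra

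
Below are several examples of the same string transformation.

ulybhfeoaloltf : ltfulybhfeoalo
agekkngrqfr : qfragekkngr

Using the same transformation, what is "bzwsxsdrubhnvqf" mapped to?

In each case the input is transformed by: move the last 3 characters to the front (rotate right by 3).
For "bzwsxsdrubhnvqf" the result is "vqfbzwsxsdrubhn".

vqfbzwsxsdrubhn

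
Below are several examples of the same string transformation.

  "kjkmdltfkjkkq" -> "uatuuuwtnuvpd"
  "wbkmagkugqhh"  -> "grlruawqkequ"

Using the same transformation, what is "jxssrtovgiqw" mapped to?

What's happening: shift every letter 10 places forward in the alphabet (wrapping around), then take characters alternately from the front and the back (1st, last, 2nd, 2nd-last, ...).
For "jxssrtovgiqw", step one produces "thccbdyfqsag"; step two turns that into "tghacscqbfdy".

tghacscqbfdy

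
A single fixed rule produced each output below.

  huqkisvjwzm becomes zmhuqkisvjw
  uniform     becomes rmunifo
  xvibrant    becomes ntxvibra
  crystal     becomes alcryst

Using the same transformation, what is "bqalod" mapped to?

odbqal

The rule is to move the last 2 characters to the front (rotate right by 2).
For "bqalod" the result is "odbqal".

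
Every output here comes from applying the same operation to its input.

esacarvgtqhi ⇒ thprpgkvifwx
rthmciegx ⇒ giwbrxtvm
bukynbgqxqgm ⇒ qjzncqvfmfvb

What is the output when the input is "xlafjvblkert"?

mapuykqaztgi

The pattern: shift every letter 11 places backward in the alphabet (wrapping around).
Applying that to "xlafjvblkert" gives "mapuykqaztgi".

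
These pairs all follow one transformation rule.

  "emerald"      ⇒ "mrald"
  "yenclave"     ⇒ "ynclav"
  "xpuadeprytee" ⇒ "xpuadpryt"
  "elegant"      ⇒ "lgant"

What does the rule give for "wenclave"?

wnclav

The transformation: remove every "e".
So "wenclave" becomes "wnclav".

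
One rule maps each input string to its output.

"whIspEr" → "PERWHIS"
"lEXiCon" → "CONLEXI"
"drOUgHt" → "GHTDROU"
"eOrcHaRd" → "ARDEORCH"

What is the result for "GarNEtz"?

ETZGARN

The transformation: move the last 3 characters to the front (rotate right by 3), then convert every letter to uppercase.
"GarNEtz" → "EtzGarN" → "ETZGARN".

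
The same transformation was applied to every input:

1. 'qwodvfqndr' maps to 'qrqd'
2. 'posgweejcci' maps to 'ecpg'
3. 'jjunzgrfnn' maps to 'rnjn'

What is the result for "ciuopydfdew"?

The pattern: keep one character in every 3, starting at position 1 (positions 1st, 4th, 7th, ...), then swap the front and back halves of the string.
"ciuopydfdew" → "code" → "deco".

deco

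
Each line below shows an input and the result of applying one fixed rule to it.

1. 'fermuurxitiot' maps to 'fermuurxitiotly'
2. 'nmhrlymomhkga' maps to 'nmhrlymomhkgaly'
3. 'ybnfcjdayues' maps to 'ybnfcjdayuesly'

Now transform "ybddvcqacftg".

The rule is to append "ly".
Doing the same to "ybddvcqacftg": "ybddvcqacftgly".

ybddvcqacftgly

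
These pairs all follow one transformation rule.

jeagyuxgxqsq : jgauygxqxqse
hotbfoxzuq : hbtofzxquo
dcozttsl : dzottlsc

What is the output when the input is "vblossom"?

volssmob

Looking at the pairs, the operation is to swap each adjacent pair of characters (1↔2, 3↔4, ...), then move the first character to the end.
Applying both steps to "vblossom": "bvolssmo", then "volssmob".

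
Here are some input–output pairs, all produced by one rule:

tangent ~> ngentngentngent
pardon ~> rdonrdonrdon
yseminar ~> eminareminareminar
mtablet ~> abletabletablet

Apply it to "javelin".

velinvelinvelin

Rule — delete the first 2 characters, then write the whole string 3 times in a row.
On "javelin": the first step gives "velin", and the second then gives "velinvelinvelin".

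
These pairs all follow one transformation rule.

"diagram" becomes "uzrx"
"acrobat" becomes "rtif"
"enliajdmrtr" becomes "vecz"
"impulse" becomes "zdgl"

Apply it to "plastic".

gcrj

Each output is the input with this applied: shift every letter 9 places backward in the alphabet (wrapping around), then keep only the first 4 characters.
Starting from "plastic": after the first operation, "gcrjkzt"; after the second, "gcrj".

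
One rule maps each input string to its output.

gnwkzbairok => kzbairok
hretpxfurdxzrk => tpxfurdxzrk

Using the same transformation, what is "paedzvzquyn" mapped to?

Rule — delete the first 3 characters.
Applying that to "paedzvzquyn" gives "dzvzquyn".

dzvzquyn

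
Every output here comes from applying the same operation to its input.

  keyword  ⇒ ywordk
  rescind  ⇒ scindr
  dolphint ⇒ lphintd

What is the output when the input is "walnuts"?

lnutsw

The rule is to move the first character to the end, then delete the first character.
"walnuts" → "alnutsw" → "lnutsw".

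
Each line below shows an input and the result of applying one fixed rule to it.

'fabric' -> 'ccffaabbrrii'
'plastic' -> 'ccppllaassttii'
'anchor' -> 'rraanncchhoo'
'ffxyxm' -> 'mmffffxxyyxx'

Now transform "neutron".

Rule — double every character, then move the last 2 characters to the front (rotate right by 2).
Doing the same to "neutron": "nnnneeuuttrroo".

nnnneeuuttrroo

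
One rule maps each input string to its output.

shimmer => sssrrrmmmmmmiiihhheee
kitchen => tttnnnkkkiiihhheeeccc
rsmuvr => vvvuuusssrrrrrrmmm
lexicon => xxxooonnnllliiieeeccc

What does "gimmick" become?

The pattern: repeat every character 3 times, then sort the characters into reverse alphabetical order.
Working it through for "gimmick": intermediate "gggiiimmmmmmiiiccckkk", final "mmmmmmkkkiiiiiigggccc".

mmmmmmkkkiiiiiigggccc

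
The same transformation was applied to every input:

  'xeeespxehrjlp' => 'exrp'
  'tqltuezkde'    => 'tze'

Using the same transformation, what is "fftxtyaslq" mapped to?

xaq

The rule is to delete the first character, then keep one character in every 3, starting at position 3 (positions 3rd, 6th, 9th, ...).
"fftxtyaslq" → "xaq".
(Check on "tqltuezkde": → "qltuezkde" → "tze" ✓)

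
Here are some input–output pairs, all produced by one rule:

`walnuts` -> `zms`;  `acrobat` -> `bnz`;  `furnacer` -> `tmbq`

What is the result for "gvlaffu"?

uze

What's happening: shift every letter 1 place backward in the alphabet (wrapping around), then keep every other character starting from the second (positions 2nd, 4th, 6th, ...).
Starting from "gvlaffu": after the first operation, "fukzeet"; after the second, "uze".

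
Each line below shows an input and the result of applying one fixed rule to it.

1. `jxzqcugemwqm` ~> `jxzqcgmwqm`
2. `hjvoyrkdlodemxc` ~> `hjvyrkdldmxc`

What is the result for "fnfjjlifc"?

fnfjjlfc

What's happening: remove every vowel.
"fnfjjlifc" → "fnfjjlfc".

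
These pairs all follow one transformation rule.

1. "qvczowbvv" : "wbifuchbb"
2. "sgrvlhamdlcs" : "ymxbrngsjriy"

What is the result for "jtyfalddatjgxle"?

The pattern: shift every letter 6 places forward in the alphabet (wrapping around).
"jtyfalddatjgxle" → "pzelgrjjgzpmdrk".

pzelgrjjgzpmdrk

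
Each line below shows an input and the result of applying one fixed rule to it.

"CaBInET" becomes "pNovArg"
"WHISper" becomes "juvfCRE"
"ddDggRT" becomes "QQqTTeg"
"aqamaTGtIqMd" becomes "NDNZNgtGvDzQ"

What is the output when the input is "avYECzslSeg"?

Each output is the input with this applied: flip the case of every letter, then shift every letter 13 places forward in the alphabet (wrapping around) — i.e. ROT13.
Applying that to "avYECzslSeg" gives "NIlrpMFYfRT".

NIlrpMFYfRT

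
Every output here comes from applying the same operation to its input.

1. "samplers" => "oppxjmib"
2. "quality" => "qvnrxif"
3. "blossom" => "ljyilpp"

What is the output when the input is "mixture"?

objfuqr

What's happening: move the last 2 characters to the front (rotate right by 2), then shift every letter 3 places backward in the alphabet (wrapping around).
On "mixture": the first step gives "remixtu", and the second then gives "objfuqr".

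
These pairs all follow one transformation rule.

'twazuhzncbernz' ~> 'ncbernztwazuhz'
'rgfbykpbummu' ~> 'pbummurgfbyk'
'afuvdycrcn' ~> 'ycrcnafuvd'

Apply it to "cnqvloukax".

oukaxcnqvl

The rule is to swap the front and back halves of the string.
"cnqvloukax" → "oukaxcnqvl".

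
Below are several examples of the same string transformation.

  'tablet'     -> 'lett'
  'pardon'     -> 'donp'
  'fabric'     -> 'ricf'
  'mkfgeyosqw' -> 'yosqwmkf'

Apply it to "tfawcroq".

Looking at the pairs, the operation is to swap the front and back halves of the string, then delete the last 2 characters.
"tfawcroq" → "croqtfaw" → "croqtf".

croqtf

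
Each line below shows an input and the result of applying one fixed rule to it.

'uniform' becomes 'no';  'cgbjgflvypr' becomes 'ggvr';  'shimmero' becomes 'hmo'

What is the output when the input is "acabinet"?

The rule is to keep one character in every 3, starting at position 2 (positions 2nd, 5th, 8th, ...).
So "acabinet" becomes "cit".

cit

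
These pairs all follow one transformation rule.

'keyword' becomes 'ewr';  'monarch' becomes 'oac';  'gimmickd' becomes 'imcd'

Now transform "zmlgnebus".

mgeu

Each output is the input with this applied: keep every other character starting from the second (positions 2nd, 4th, 6th, ...).
On "zmlgnebus" that produces "mgeu".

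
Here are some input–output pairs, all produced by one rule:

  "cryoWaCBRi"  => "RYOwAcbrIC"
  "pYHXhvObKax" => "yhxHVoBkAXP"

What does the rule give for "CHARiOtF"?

In each case the input is transformed by: flip the case of every letter, then move the first character to the end.
Working it through for "CHARiOtF": intermediate "charIoTf", final "harIoTfc".

harIoTfc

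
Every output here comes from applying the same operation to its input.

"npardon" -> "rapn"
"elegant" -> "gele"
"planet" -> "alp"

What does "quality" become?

The pattern: delete the last 3 characters, then reverse the string.
For "quality", step one produces "qual"; step two turns that into "lauq".
(Check on "npardon": → "npar" → "rapn" ✓)

lauq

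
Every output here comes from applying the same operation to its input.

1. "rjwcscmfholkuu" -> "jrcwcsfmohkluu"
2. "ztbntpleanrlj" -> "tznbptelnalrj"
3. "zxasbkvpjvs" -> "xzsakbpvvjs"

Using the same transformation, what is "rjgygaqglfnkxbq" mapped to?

The rule is to swap each adjacent pair of characters (1↔2, 3↔4, ...).
Applying that to "rjgygaqglfnkxbq" gives "jrygaggqflknbxq".

jrygaggqflknbxq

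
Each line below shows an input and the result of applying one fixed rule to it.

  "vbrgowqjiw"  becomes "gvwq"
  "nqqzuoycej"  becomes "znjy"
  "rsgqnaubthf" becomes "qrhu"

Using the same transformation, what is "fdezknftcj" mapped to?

The pattern: keep one character in every 3, starting at position 1 (positions 1st, 4th, 7th, ...), then swap each adjacent pair of characters (1↔2, 3↔4, ...).
"fdezknftcj" → "fzfj" → "zfjf".

zfjf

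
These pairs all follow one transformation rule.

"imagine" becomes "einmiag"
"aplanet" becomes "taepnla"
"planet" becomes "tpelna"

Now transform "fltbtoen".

nfelottb

The transformation: take characters alternately from the front and the back (1st, last, 2nd, 2nd-last, ...), then swap each adjacent pair of characters (1↔2, 3↔4, ...).
"fltbtoen" → "fnletobt" → "nfelottb".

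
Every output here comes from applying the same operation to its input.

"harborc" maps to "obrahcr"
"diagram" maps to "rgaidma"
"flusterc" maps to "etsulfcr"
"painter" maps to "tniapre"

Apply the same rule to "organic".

nagroci

The pattern: move the last 2 characters to the front (rotate right by 2), then reverse the string.
"organic" → "icorgan" → "nagroci".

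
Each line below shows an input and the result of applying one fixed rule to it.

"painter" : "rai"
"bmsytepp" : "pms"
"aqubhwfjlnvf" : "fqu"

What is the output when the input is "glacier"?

Looking at the pairs, the operation is to swap the first and last characters, then keep only the first 3 characters.
"glacier" → "rla".

rla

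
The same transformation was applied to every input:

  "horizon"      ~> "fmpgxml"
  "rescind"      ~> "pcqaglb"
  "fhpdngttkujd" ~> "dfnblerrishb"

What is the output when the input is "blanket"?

zjylicr

Each output is the input with this applied: shift every letter 2 places backward in the alphabet (wrapping around).
Applying that to "blanket" gives "zjylicr".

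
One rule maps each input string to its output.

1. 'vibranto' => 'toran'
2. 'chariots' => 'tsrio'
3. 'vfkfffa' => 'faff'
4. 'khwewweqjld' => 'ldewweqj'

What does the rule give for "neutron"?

ontr

The rule is to delete the first 3 characters, then move the last 2 characters to the front (rotate right by 2).
On "neutron" that produces "ontr".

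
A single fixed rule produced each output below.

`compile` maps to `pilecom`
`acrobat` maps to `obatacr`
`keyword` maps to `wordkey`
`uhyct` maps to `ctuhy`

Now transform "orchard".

hardorc

What's happening: move the first 3 characters to the end (rotate left by 3).
Applying that to "orchard" gives "hardorc".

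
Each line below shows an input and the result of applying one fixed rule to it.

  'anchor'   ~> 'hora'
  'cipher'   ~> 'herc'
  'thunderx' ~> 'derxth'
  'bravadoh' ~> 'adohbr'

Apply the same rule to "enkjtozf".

What's happening: swap the front and back halves of the string, then delete the last 2 characters.
Applying both steps to "enkjtozf": "tozfenkj", then "tozfen".

tozfen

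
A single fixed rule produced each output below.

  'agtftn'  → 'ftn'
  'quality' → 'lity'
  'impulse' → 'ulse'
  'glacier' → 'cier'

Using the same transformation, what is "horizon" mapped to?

izon

Looking at the pairs, the operation is to delete the first 3 characters.
"horizon" → "izon".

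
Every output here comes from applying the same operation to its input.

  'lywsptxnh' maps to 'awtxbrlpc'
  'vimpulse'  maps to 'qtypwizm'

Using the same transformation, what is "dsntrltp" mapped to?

Each output is the input with this applied: move the first 2 characters to the end (rotate left by 2), then shift every letter 4 places forward in the alphabet (wrapping around).
Starting from "dsntrltp": after the first operation, "ntrltpds"; after the second, "rxvpxthw".

rxvpxthw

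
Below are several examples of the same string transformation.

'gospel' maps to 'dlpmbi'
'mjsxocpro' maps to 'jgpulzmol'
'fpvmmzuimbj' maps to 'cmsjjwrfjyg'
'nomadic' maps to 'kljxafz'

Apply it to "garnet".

Looking at the pairs, the operation is to shift every letter 3 places backward in the alphabet (wrapping around).
For "garnet" the result is "dxokbq".

dxokbq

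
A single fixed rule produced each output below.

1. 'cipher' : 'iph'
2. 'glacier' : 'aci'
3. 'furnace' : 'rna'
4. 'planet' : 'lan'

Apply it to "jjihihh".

Looking at the pairs, the operation is to move the last 2 characters to the front (rotate right by 2), then keep only the last 3 characters.
On "jjihihh": the first step gives "hhjjihi", and the second then gives "ihi".

ihi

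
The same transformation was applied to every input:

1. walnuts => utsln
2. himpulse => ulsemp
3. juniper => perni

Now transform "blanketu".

ketuan

Rule — delete the first 2 characters, then move the first 2 characters to the end (rotate left by 2).
For "blanketu" the result is "ketuan".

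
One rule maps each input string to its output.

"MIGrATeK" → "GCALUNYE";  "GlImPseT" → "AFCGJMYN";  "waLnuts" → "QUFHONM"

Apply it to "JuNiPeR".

DOHCJYL

Rule — shift every letter 6 places backward in the alphabet (wrapping around), then convert every letter to uppercase.
"JuNiPeR" → "DoHcJyL" → "DOHCJYL".
(Check on "GlImPseT": → "AfCgJmyN" → "AFCGJMYN" ✓)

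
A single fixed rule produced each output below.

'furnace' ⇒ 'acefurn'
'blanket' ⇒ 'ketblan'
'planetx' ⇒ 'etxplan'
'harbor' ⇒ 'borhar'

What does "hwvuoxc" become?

Each output is the input with this applied: move the last 3 characters to the front (rotate right by 3).
So "hwvuoxc" becomes "oxchwvu".

oxchwvu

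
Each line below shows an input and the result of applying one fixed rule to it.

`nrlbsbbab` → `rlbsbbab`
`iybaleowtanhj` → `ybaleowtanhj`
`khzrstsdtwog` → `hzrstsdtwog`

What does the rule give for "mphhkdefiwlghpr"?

phhkdefiwlghpr

The transformation: delete the first character.
On "mphhkdefiwlghpr" that produces "phhkdefiwlghpr".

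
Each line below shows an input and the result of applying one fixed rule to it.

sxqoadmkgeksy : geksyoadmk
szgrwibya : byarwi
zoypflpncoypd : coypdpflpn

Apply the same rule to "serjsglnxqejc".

xqejcjsgln

What's happening: delete the first 3 characters, then swap the front and back halves of the string.
"serjsglnxqejc" → "jsglnxqejc" → "xqejcjsgln".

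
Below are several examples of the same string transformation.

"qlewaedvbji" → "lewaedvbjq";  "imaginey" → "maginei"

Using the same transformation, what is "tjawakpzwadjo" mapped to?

jawakpzwadjt

The pattern: swap the first and last characters, then delete the first character.
Applying both steps to "tjawakpzwadjo": "ojawakpzwadjt", then "jawakpzwadjt".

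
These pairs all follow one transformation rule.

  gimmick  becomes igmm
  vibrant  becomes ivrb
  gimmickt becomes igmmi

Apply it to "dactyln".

adtc

Each output is the input with this applied: delete the last 3 characters, then swap each adjacent pair of characters (1↔2, 3↔4, ...).
For "dactyln", step one produces "dact"; step two turns that into "adtc".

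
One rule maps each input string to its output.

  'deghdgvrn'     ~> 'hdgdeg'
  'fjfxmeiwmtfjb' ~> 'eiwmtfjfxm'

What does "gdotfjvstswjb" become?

jvstsgdotf

The transformation: delete the last 3 characters, then swap the front and back halves of the string.
Starting from "gdotfjvstswjb": after the first operation, "gdotfjvsts"; after the second, "jvstsgdotf".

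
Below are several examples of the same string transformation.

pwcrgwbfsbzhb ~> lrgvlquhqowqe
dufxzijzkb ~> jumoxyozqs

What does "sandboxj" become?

pcsqdmyh

The rule is to move the first character to the end, then shift every letter 11 places backward in the alphabet (wrapping around).
On "sandboxj": the first step gives "andboxjs", and the second then gives "pcsqdmyh".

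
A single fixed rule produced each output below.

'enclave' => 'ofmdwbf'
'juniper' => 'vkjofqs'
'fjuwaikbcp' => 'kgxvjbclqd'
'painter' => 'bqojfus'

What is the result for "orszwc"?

spatdx

What's happening: swap each adjacent pair of characters (1↔2, 3↔4, ...), then shift every letter 1 place forward in the alphabet (wrapping around).
On "orszwc": the first step gives "rozscw", and the second then gives "spatdx".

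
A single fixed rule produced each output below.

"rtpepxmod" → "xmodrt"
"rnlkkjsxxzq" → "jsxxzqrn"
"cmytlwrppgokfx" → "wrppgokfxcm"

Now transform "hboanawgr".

Each output is the input with this applied: move the first 2 characters to the end (rotate left by 2), then delete the first 3 characters.
"hboanawgr" → "oanawgrhb" → "awgrhb".
(Check on "cmytlwrppgokfx": → "ytlwrppgokfxcm" → "wrppgokfxcm" ✓)

awgrhb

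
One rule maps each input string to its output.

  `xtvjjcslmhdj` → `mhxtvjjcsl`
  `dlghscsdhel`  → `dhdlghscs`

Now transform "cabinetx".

necabi

The pattern: delete the last 2 characters, then move the last 2 characters to the front (rotate right by 2).
Starting from "cabinetx": after the first operation, "cabine"; after the second, "necabi".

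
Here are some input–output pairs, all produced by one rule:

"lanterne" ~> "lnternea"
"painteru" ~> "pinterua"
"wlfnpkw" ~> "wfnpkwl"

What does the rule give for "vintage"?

vntagei

What's happening: move the first character to the end, then swap the first and last characters.
Starting from "vintage": after the first operation, "intagev"; after the second, "vntagei".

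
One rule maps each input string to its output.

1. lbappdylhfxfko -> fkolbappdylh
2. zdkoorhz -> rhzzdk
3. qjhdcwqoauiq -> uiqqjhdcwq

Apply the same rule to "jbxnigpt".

The rule is to move the last 3 characters to the front (rotate right by 3), then delete the last 2 characters.
On "jbxnigpt": the first step gives "gptjbxni", and the second then gives "gptjbx".

gptjbx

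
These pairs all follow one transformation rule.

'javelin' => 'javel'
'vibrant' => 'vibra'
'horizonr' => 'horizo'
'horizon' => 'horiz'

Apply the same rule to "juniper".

junip

Rule — delete the last 2 characters.
So "juniper" becomes "junip".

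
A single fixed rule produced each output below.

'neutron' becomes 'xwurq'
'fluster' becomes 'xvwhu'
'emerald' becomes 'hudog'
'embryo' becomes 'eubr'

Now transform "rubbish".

Each output is the input with this applied: shift every letter 3 places forward in the alphabet (wrapping around), then delete the first 2 characters.
Starting from "rubbish": after the first operation, "uxeelvk"; after the second, "eelvk".

eelvk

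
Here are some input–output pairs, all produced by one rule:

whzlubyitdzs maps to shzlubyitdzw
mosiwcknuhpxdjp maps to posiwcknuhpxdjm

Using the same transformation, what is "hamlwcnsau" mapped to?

uamlwcnsah

In each case the input is transformed by: swap the first and last characters.
On "hamlwcnsau" that produces "uamlwcnsah".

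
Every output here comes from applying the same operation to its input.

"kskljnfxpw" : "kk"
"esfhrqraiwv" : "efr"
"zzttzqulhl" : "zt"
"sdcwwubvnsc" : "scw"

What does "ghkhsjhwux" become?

Looking at the pairs, the operation is to keep every other character starting from the first (positions 1st, 3rd, 5th, ...), then delete the last 3 characters.
Applying that to "ghkhsjhwux" gives "gk".

gk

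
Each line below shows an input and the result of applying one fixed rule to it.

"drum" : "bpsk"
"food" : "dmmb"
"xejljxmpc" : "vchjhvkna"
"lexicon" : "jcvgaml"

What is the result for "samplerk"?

qyknjcpi

The rule is to shift every letter 2 places backward in the alphabet (wrapping around).
For "samplerk" the result is "qyknjcpi".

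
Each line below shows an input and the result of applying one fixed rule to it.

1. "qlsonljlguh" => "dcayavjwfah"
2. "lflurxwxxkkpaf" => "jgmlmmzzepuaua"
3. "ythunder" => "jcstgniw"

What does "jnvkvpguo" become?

What's happening: shift every letter 11 places backward in the alphabet (wrapping around), then move the first 3 characters to the end (rotate left by 3).
Applying both steps to "jnvkvpguo": "yckzkevjd", then "zkevjdyck".

zkevjdyck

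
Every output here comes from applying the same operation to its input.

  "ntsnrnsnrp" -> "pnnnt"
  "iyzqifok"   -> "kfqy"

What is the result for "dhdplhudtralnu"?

ulrdhph

The pattern: reverse the string, then keep every other character starting from the first (positions 1st, 3rd, 5th, ...).
Working it through for "dhdplhudtralnu": intermediate "unlartduhlpdhd", final "ulrdhph".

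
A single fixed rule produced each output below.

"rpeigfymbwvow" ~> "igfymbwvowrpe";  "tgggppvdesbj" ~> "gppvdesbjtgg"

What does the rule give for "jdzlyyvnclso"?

lyyvnclsojdz

The pattern: move the first 3 characters to the end (rotate left by 3).
On "jdzlyyvnclso" that produces "lyyvnclsojdz".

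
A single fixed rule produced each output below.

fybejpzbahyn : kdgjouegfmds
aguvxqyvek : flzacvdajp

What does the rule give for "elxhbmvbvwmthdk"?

The transformation: shift every letter 5 places forward in the alphabet (wrapping around).
So "elxhbmvbvwmthdk" becomes "jqcmgragabrymip".

jqcmgragabrymip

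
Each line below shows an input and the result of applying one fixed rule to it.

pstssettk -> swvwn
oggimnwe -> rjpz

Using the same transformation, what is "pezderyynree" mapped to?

In each case the input is transformed by: shift every letter 3 places forward in the alphabet (wrapping around), then keep every other character starting from the first (positions 1st, 3rd, 5th, ...).
Working it through for "pezderyynree": intermediate "shcghubbquhh", final "schbqh".

schbqh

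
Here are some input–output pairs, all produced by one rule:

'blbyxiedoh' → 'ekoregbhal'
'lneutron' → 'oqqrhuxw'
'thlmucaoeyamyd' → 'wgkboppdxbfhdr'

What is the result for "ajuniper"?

dumhxsql

Each output is the input with this applied: take characters alternately from the front and the back (1st, last, 2nd, 2nd-last, ...), then shift every letter 3 places forward in the alphabet (wrapping around).
Applying both steps to "ajuniper": "arjeupni", then "dumhxsql".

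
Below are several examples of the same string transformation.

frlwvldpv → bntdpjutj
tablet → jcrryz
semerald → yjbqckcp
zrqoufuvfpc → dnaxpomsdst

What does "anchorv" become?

Rule — shift every letter 2 places backward in the alphabet (wrapping around), then move the last 3 characters to the front (rotate right by 3).
So "anchorv" becomes "mptylaf".

mptylaf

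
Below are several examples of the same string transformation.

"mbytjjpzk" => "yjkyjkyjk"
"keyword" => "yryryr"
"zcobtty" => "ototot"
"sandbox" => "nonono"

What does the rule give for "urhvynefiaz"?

Looking at the pairs, the operation is to keep one character in every 3, starting at position 3 (positions 3rd, 6th, 9th, ...), then write the whole string 3 times in a row.
Doing the same to "urhvynefiaz": "hnihnihni".

hnihnihni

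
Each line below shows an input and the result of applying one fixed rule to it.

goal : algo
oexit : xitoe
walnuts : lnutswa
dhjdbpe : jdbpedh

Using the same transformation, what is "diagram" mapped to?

Rule — move the first 2 characters to the end (rotate left by 2).
"diagram" → "agramdi".

agramdi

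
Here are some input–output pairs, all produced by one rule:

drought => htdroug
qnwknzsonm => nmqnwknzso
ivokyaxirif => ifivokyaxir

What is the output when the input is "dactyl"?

In each case the input is transformed by: move the last 2 characters to the front (rotate right by 2).
Applying that to "dactyl" gives "yldact".

yldact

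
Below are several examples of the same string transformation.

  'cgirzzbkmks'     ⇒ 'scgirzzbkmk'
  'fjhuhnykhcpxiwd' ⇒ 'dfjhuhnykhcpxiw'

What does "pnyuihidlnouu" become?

upnyuihidlnou

What's happening: move the last character to the front.
Applying that to "pnyuihidlnouu" gives "upnyuihidlnou".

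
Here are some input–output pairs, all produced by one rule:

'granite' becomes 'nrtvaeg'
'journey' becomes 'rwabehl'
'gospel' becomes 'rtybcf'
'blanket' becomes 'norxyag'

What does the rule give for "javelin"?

Each output is the input with this applied: sort the characters into alphabetical order, then shift every letter 13 places forward in the alphabet (wrapping around) — i.e. ROT13.
"javelin" → "aeijlnv" → "nrvwyai".

nrvwyai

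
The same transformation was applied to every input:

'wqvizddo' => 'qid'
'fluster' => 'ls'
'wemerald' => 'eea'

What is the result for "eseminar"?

smn

What's happening: delete the last 2 characters, then keep every other character starting from the second (positions 2nd, 4th, 6th, ...).
Applying that to "eseminar" gives "smn".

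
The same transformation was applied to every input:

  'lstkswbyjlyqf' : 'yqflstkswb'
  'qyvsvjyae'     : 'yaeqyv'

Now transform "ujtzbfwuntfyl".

Each output is the input with this applied: move the last 3 characters to the front (rotate right by 3), then delete the last 3 characters.
"ujtzbfwuntfyl" → "fylujtzbfwunt" → "fylujtzbfw".
(Check on "lstkswbyjlyqf": → "yqflstkswbyjl" → "yqflstkswb" ✓)

fylujtzbfw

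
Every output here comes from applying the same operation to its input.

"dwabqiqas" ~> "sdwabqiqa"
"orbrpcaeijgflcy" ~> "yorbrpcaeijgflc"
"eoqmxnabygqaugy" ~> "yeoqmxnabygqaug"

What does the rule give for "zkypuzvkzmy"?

Rule — move the last character to the front.
Doing the same to "zkypuzvkzmy": "yzkypuzvkzm".

yzkypuzvkzm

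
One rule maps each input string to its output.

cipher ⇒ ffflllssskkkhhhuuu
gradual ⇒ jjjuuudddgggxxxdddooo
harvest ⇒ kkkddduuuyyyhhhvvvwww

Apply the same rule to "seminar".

Each output is the input with this applied: repeat every character 3 times, then shift every letter 3 places forward in the alphabet (wrapping around).
On "seminar": the first step gives "ssseeemmmiiinnnaaarrr", and the second then gives "vvvhhhppplllqqqddduuu".

vvvhhhppplllqqqddduuu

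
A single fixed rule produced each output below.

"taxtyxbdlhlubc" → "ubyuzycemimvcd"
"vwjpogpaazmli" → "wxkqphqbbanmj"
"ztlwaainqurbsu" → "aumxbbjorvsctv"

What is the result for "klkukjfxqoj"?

In each case the input is transformed by: shift every letter 1 place forward in the alphabet (wrapping around).
On "klkukjfxqoj" that produces "lmlvlkgyrpk".

lmlvlkgyrpk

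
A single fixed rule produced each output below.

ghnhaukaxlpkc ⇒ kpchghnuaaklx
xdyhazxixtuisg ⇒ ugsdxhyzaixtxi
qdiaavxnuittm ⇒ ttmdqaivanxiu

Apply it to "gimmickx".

ixkigmmc

The rule is to swap each adjacent pair of characters (1↔2, 3↔4, ...), then move the last 3 characters to the front (rotate right by 3).
"gimmickx" → "igmmcixk" → "ixkigmmc".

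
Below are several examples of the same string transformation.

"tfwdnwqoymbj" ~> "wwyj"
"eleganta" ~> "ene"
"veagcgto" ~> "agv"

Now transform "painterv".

The transformation: move the first character to the end, then keep one character in every 3, starting at position 2 (positions 2nd, 5th, 8th, ...).
Applying both steps to "painterv": "aintervp", then "iep".

iep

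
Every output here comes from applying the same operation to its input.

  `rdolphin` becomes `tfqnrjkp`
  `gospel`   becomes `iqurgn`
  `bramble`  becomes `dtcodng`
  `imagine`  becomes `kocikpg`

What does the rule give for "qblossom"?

Rule — shift every letter 2 places forward in the alphabet (wrapping around).
For "qblossom" the result is "sdnquuqo".

sdnquuqo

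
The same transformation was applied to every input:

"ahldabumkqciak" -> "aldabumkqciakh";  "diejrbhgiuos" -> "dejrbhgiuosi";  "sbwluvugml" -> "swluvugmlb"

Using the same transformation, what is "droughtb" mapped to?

The pattern: move the first character to the end, then swap the first and last characters.
So "droughtb" becomes "doughtbr".
(Check on "diejrbhgiuos": → "iejrbhgiuosd" → "dejrbhgiuosi" ✓)

doughtbr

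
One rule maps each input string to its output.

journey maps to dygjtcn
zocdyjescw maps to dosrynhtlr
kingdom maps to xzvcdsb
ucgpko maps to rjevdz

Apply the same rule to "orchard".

gdwrgps

The transformation: swap each adjacent pair of characters (1↔2, 3↔4, ...), then shift every letter 11 places backward in the alphabet (wrapping around).
For "orchard", step one produces "rohcrad"; step two turns that into "gdwrgps".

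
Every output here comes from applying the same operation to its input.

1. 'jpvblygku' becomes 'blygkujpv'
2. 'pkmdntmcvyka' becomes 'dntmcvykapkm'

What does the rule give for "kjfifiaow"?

ifiaowkjf

In each case the input is transformed by: move the first 3 characters to the end (rotate left by 3).
For "kjfifiaow" the result is "ifiaowkjf".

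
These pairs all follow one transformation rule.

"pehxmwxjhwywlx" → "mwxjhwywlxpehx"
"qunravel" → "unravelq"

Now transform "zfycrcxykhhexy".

rcxykhhexyzfyc

In each case the input is transformed by: swap the front and back halves of the string, then move the last 3 characters to the front (rotate right by 3).
"zfycrcxykhhexy" → "rcxykhhexyzfyc".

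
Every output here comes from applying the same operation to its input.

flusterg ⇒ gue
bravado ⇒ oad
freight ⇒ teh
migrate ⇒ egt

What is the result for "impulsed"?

dps

What's happening: move the last character to the front, then keep one character in every 3, starting at position 1 (positions 1st, 4th, 7th, ...).
Applying both steps to "impulsed": "dimpulse", then "dps".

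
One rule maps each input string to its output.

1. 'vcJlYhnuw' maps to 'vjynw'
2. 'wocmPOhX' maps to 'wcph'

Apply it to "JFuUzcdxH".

The transformation: keep every other character starting from the first (positions 1st, 3rd, 5th, ...), then convert every letter to lowercase.
Doing the same to "JFuUzcdxH": "juzdh".

juzdh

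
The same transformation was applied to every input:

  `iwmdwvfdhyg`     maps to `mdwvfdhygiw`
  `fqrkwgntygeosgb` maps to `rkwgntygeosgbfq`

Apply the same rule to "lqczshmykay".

czshmykaylq

In each case the input is transformed by: move the first 2 characters to the end (rotate left by 2).
So "lqczshmykay" becomes "czshmykaylq".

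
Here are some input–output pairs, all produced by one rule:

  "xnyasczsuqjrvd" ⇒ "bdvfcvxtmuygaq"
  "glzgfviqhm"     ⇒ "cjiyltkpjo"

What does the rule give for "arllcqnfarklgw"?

ooftqidunojzdu

What's happening: move the first 2 characters to the end (rotate left by 2), then shift every letter 3 places forward in the alphabet (wrapping around).
On "arllcqnfarklgw": the first step gives "llcqnfarklgwar", and the second then gives "ooftqidunojzdu".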